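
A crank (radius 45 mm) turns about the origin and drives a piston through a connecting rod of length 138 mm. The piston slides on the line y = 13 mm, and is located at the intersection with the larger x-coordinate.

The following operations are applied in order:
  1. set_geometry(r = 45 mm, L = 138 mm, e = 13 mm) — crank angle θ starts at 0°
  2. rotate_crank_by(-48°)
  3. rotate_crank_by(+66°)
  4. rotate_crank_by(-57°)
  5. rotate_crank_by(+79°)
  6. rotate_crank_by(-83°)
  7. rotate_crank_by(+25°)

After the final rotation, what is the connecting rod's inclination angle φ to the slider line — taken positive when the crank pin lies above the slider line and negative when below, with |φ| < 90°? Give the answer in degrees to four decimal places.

-11.2429

set_geometry: r = 45 mm, L = 138 mm, e = 13 mm; θ ← 0°
rotate_crank_by(-48°): θ ← 0° -48° = -48°
rotate_crank_by(+66°): θ ← -48° +66° = 18°
rotate_crank_by(-57°): θ ← 18° -57° = -39°
rotate_crank_by(+79°): θ ← -39° +79° = 40°
rotate_crank_by(-83°): θ ← 40° -83° = -43°
rotate_crank_by(+25°): θ ← -43° +25° = -18°
crank pin P = (r cos θ, r sin θ) = (42.797543, -13.905765)
h = r sin θ − e = -13.905765 − 13 = -26.905765
sin φ = h / L = -26.905765 / 138 = -0.19496931
φ = arcsin(-0.19496931) = -11.242931°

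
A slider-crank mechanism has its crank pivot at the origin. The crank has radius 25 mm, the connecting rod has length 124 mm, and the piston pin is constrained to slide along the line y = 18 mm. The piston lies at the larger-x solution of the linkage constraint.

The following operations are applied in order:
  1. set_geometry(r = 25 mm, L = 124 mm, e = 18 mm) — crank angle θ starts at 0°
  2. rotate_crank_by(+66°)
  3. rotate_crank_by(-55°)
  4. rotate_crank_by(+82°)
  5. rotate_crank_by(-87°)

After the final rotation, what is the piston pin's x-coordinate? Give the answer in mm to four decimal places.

147.9047

set_geometry: r = 25 mm, L = 124 mm, e = 18 mm; θ ← 0°
rotate_crank_by(+66°): θ ← 0° +66° = 66°
rotate_crank_by(-55°): θ ← 66° -55° = 11°
rotate_crank_by(+82°): θ ← 11° +82° = 93°
rotate_crank_by(-87°): θ ← 93° -87° = 6°
crank pin P = (r cos θ, r sin θ) = (24.863047, 2.613212)
h = r sin θ − e = 2.613212 − 18 = -15.386788
x = r cos θ + √(L² − h²) = 24.863047 + √(15376.0 − 236.7533) = 24.863047 + 123.041646 = 147.904694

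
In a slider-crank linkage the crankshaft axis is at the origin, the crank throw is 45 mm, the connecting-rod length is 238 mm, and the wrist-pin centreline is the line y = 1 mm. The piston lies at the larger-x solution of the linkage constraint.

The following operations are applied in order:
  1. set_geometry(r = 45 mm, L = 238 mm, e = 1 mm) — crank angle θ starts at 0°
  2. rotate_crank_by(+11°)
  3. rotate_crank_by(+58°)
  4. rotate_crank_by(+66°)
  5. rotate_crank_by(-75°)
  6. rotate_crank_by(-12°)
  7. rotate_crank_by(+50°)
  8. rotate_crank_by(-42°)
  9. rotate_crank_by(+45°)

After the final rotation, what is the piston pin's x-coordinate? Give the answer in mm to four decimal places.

set_geometry: r = 45 mm, L = 238 mm, e = 1 mm; θ ← 0°
rotate_crank_by(+11°): θ ← 0° +11° = 11°
rotate_crank_by(+58°): θ ← 11° +58° = 69°
rotate_crank_by(+66°): θ ← 69° +66° = 135°
rotate_crank_by(-75°): θ ← 135° -75° = 60°
rotate_crank_by(-12°): θ ← 60° -12° = 48°
rotate_crank_by(+50°): θ ← 48° +50° = 98°
rotate_crank_by(-42°): θ ← 98° -42° = 56°
rotate_crank_by(+45°): θ ← 56° +45° = 101°
crank pin P = (r cos θ, r sin θ) = (-8.586405, 44.173223)
h = r sin θ − e = 44.173223 − 1 = 43.173223
x = r cos θ + √(L² − h²) = -8.586405 + √(56644.0 − 1863.9272) = -8.586405 + 234.051432 = 225.465027

225.4650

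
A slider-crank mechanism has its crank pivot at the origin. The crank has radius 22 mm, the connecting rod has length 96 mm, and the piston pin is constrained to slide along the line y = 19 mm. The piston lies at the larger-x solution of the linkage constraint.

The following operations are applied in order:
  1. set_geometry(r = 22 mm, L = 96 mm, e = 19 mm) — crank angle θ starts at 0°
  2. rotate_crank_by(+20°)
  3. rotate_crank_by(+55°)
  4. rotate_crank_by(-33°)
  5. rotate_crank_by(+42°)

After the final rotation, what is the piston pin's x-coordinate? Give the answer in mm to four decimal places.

set_geometry: r = 22 mm, L = 96 mm, e = 19 mm; θ ← 0°
rotate_crank_by(+20°): θ ← 0° +20° = 20°
rotate_crank_by(+55°): θ ← 20° +55° = 75°
rotate_crank_by(-33°): θ ← 75° -33° = 42°
rotate_crank_by(+42°): θ ← 42° +42° = 84°
crank pin P = (r cos θ, r sin θ) = (2.299626, 21.879482)
h = r sin θ − e = 21.879482 − 19 = 2.879482
x = r cos θ + √(L² − h²) = 2.299626 + √(9216.0 − 8.2914) = 2.299626 + 95.956806 = 98.256432

98.2564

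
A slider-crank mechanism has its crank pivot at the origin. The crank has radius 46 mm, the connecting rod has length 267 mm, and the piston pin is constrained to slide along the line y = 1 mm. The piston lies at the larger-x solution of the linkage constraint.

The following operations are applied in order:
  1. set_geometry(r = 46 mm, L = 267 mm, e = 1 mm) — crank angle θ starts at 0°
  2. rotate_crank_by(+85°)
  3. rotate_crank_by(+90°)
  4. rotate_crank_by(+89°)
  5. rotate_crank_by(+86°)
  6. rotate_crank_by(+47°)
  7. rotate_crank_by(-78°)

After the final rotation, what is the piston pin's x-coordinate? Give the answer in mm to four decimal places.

299.8900

set_geometry: r = 46 mm, L = 267 mm, e = 1 mm; θ ← 0°
rotate_crank_by(+85°): θ ← 0° +85° = 85°
rotate_crank_by(+90°): θ ← 85° +90° = 175°
rotate_crank_by(+89°): θ ← 175° +89° = 264°
rotate_crank_by(+86°): θ ← 264° +86° = 350°
rotate_crank_by(+47°): θ ← 350° +47° = 397°
rotate_crank_by(-78°): θ ← 397° -78° = 319°
crank pin P = (r cos θ, r sin θ) = (34.716641, -30.178715)
h = r sin θ − e = -30.178715 − 1 = -31.178715
x = r cos θ + √(L² − h²) = 34.716641 + √(71289.0 − 972.1123) = 34.716641 + 265.173316 = 299.889957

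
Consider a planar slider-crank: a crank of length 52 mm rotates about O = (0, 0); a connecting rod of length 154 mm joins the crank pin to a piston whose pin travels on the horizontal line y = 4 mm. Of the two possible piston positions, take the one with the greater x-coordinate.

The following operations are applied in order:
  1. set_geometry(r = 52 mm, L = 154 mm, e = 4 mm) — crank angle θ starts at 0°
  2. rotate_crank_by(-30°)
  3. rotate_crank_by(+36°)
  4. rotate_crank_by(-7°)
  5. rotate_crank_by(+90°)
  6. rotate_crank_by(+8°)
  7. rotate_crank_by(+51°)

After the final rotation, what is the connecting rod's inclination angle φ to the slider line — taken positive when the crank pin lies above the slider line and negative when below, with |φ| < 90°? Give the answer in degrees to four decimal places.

set_geometry: r = 52 mm, L = 154 mm, e = 4 mm; θ ← 0°
rotate_crank_by(-30°): θ ← 0° -30° = -30°
rotate_crank_by(+36°): θ ← -30° +36° = 6°
rotate_crank_by(-7°): θ ← 6° -7° = -1°
rotate_crank_by(+90°): θ ← -1° +90° = 89°
rotate_crank_by(+8°): θ ← 89° +8° = 97°
rotate_crank_by(+51°): θ ← 97° +51° = 148°
crank pin P = (r cos θ, r sin θ) = (-44.098501, 27.555802)
h = r sin θ − e = 27.555802 − 4 = 23.555802
sin φ = h / L = 23.555802 / 154 = 0.15295975
φ = arcsin(0.15295975) = 8.798488°

8.7985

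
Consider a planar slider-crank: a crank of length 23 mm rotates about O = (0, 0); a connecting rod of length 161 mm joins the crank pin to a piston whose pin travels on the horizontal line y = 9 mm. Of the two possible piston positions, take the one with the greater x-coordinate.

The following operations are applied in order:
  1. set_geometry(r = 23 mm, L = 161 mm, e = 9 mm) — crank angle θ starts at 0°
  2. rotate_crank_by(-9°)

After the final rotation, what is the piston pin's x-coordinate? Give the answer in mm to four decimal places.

183.2232

set_geometry: r = 23 mm, L = 161 mm, e = 9 mm; θ ← 0°
rotate_crank_by(-9°): θ ← 0° -9° = -9°
crank pin P = (r cos θ, r sin θ) = (22.716832, -3.597993)
h = r sin θ − e = -3.597993 − 9 = -12.597993
x = r cos θ + √(L² − h²) = 22.716832 + √(25921.0 − 158.7094) = 22.716832 + 160.506357 = 183.223189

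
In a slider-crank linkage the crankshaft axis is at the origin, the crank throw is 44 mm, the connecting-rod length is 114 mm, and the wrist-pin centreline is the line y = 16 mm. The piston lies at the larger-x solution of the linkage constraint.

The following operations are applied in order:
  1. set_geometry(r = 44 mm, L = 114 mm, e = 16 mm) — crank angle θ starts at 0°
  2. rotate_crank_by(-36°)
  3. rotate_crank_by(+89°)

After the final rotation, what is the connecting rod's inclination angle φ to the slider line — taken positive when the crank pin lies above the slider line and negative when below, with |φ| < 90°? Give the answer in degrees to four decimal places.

set_geometry: r = 44 mm, L = 114 mm, e = 16 mm; θ ← 0°
rotate_crank_by(-36°): θ ← 0° -36° = -36°
rotate_crank_by(+89°): θ ← -36° +89° = 53°
crank pin P = (r cos θ, r sin θ) = (26.479861, 35.139962)
h = r sin θ − e = 35.139962 − 16 = 19.139962
sin φ = h / L = 19.139962 / 114 = 0.16789441
φ = arcsin(0.16789441) = 9.665418°

9.6654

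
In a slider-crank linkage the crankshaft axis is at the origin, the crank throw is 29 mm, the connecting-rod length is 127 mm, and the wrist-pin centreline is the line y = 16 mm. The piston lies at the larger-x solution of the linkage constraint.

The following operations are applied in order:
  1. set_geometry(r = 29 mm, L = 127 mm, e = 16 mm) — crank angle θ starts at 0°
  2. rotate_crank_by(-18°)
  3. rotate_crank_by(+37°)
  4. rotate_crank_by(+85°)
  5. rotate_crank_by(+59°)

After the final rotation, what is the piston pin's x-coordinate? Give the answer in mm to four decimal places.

99.0443

set_geometry: r = 29 mm, L = 127 mm, e = 16 mm; θ ← 0°
rotate_crank_by(-18°): θ ← 0° -18° = -18°
rotate_crank_by(+37°): θ ← -18° +37° = 19°
rotate_crank_by(+85°): θ ← 19° +85° = 104°
rotate_crank_by(+59°): θ ← 104° +59° = 163°
crank pin P = (r cos θ, r sin θ) = (-27.732838, 8.478779)
h = r sin θ − e = 8.478779 − 16 = -7.521221
x = r cos θ + √(L² − h²) = -27.732838 + √(16129.0 − 56.5688) = -27.732838 + 126.777093 = 99.044255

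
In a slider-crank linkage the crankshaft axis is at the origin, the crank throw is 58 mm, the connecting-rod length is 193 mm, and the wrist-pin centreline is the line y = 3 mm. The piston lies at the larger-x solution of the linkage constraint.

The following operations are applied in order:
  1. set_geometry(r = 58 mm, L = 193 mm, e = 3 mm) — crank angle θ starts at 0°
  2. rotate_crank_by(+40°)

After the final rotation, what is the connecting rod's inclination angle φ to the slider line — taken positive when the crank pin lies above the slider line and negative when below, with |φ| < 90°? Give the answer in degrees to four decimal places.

10.2315

set_geometry: r = 58 mm, L = 193 mm, e = 3 mm; θ ← 0°
rotate_crank_by(+40°): θ ← 0° +40° = 40°
crank pin P = (r cos θ, r sin θ) = (44.430578, 37.281681)
h = r sin θ − e = 37.281681 − 3 = 34.281681
sin φ = h / L = 34.281681 / 193 = 0.17762529
φ = arcsin(0.17762529) = 10.231470°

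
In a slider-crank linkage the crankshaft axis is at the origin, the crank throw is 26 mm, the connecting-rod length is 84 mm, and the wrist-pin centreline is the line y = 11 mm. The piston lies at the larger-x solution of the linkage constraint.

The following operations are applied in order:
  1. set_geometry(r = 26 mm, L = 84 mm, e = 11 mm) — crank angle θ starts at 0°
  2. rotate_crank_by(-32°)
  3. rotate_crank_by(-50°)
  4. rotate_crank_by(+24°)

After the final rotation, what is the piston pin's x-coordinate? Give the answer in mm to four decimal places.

91.0032

set_geometry: r = 26 mm, L = 84 mm, e = 11 mm; θ ← 0°
rotate_crank_by(-32°): θ ← 0° -32° = -32°
rotate_crank_by(-50°): θ ← -32° -50° = -82°
rotate_crank_by(+24°): θ ← -82° +24° = -58°
crank pin P = (r cos θ, r sin θ) = (13.777901, -22.049251)
h = r sin θ − e = -22.049251 − 11 = -33.049251
x = r cos θ + √(L² − h²) = 13.777901 + √(7056.0 − 1092.2530) = 13.777901 + 77.225301 = 91.003201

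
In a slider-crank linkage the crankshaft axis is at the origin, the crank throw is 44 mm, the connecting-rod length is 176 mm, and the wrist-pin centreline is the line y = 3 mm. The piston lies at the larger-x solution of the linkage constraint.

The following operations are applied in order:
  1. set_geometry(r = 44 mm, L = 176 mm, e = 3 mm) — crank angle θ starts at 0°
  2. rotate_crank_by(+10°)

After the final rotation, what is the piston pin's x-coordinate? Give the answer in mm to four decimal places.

219.2704

set_geometry: r = 44 mm, L = 176 mm, e = 3 mm; θ ← 0°
rotate_crank_by(+10°): θ ← 0° +10° = 10°
crank pin P = (r cos θ, r sin θ) = (43.331541, 7.640520)
h = r sin θ − e = 7.640520 − 3 = 4.640520
x = r cos θ + √(L² − h²) = 43.331541 + √(30976.0 − 21.5344) = 43.331541 + 175.938812 = 219.270353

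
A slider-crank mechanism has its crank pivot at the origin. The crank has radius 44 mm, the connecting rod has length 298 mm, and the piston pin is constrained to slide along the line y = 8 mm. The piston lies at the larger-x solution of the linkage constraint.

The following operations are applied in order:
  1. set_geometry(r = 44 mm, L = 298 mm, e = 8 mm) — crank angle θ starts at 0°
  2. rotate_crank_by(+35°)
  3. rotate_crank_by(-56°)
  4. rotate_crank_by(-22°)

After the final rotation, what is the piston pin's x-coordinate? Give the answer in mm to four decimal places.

set_geometry: r = 44 mm, L = 298 mm, e = 8 mm; θ ← 0°
rotate_crank_by(+35°): θ ← 0° +35° = 35°
rotate_crank_by(-56°): θ ← 35° -56° = -21°
rotate_crank_by(-22°): θ ← -21° -22° = -43°
crank pin P = (r cos θ, r sin θ) = (32.179563, -30.007928)
h = r sin θ − e = -30.007928 − 8 = -38.007928
x = r cos θ + √(L² − h²) = 32.179563 + √(88804.0 − 1444.6026) = 32.179563 + 295.566232 = 327.745795

327.7458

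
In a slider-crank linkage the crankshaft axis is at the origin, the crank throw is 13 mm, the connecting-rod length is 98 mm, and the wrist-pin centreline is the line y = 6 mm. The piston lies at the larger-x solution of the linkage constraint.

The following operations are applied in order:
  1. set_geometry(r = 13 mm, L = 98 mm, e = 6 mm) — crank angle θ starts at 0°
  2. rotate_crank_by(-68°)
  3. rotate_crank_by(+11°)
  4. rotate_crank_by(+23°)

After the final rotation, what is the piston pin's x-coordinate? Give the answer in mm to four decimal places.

set_geometry: r = 13 mm, L = 98 mm, e = 6 mm; θ ← 0°
rotate_crank_by(-68°): θ ← 0° -68° = -68°
rotate_crank_by(+11°): θ ← -68° +11° = -57°
rotate_crank_by(+23°): θ ← -57° +23° = -34°
crank pin P = (r cos θ, r sin θ) = (10.777488, -7.269508)
h = r sin θ − e = -7.269508 − 6 = -13.269508
x = r cos θ + √(L² − h²) = 10.777488 + √(9604.0 − 176.0798) = 10.777488 + 97.097478 = 107.874966

107.8750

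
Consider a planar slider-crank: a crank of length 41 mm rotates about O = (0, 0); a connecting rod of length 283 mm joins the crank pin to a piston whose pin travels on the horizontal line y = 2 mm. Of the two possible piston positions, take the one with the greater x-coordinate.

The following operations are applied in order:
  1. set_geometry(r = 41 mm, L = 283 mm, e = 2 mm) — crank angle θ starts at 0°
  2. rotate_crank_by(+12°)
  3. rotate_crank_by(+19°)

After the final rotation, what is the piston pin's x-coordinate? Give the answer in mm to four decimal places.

317.4975

set_geometry: r = 41 mm, L = 283 mm, e = 2 mm; θ ← 0°
rotate_crank_by(+12°): θ ← 0° +12° = 12°
rotate_crank_by(+19°): θ ← 12° +19° = 31°
crank pin P = (r cos θ, r sin θ) = (35.143859, 21.116561)
h = r sin θ − e = 21.116561 − 2 = 19.116561
x = r cos θ + √(L² − h²) = 35.143859 + √(80089.0 − 365.4429) = 35.143859 + 282.353603 = 317.497462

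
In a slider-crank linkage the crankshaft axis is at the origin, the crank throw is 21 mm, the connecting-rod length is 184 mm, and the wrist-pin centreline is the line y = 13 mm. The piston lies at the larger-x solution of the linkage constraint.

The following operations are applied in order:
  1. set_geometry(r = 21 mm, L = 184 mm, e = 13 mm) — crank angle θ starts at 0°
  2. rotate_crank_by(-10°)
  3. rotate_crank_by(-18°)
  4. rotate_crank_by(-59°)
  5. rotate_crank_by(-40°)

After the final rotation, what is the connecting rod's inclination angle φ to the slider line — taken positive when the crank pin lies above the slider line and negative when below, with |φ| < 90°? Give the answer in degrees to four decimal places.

set_geometry: r = 21 mm, L = 184 mm, e = 13 mm; θ ← 0°
rotate_crank_by(-10°): θ ← 0° -10° = -10°
rotate_crank_by(-18°): θ ← -10° -18° = -28°
rotate_crank_by(-59°): θ ← -28° -59° = -87°
rotate_crank_by(-40°): θ ← -87° -40° = -127°
crank pin P = (r cos θ, r sin θ) = (-12.638115, -16.771346)
h = r sin θ − e = -16.771346 − 13 = -29.771346
sin φ = h / L = -29.771346 / 184 = -0.16180079
φ = arcsin(-0.16180079) = -9.311436°

-9.3114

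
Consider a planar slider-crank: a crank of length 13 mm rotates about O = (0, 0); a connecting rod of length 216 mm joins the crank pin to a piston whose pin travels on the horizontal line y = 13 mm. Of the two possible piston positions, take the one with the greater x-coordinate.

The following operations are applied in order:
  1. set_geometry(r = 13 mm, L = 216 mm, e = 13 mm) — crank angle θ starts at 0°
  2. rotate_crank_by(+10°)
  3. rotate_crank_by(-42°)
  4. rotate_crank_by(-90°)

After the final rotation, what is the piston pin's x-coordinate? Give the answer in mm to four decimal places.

set_geometry: r = 13 mm, L = 216 mm, e = 13 mm; θ ← 0°
rotate_crank_by(+10°): θ ← 0° +10° = 10°
rotate_crank_by(-42°): θ ← 10° -42° = -32°
rotate_crank_by(-90°): θ ← -32° -90° = -122°
crank pin P = (r cos θ, r sin θ) = (-6.888950, -11.024625)
h = r sin θ − e = -11.024625 − 13 = -24.024625
x = r cos θ + √(L² − h²) = -6.888950 + √(46656.0 − 577.1826) = -6.888950 + 214.659771 = 207.770821

207.7708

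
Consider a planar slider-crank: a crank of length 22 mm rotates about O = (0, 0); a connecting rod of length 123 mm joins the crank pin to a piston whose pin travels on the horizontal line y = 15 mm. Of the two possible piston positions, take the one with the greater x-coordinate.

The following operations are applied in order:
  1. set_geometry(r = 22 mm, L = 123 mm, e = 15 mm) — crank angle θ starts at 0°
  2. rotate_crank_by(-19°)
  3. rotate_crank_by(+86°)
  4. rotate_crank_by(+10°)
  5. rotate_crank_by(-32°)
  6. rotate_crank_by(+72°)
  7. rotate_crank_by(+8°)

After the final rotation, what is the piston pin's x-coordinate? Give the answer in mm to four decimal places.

110.3442

set_geometry: r = 22 mm, L = 123 mm, e = 15 mm; θ ← 0°
rotate_crank_by(-19°): θ ← 0° -19° = -19°
rotate_crank_by(+86°): θ ← -19° +86° = 67°
rotate_crank_by(+10°): θ ← 67° +10° = 77°
rotate_crank_by(-32°): θ ← 77° -32° = 45°
rotate_crank_by(+72°): θ ← 45° +72° = 117°
rotate_crank_by(+8°): θ ← 117° +8° = 125°
crank pin P = (r cos θ, r sin θ) = (-12.618682, 18.021345)
h = r sin θ − e = 18.021345 − 15 = 3.021345
x = r cos θ + √(L² − h²) = -12.618682 + √(15129.0 − 9.1285) = -12.618682 + 122.962887 = 110.344205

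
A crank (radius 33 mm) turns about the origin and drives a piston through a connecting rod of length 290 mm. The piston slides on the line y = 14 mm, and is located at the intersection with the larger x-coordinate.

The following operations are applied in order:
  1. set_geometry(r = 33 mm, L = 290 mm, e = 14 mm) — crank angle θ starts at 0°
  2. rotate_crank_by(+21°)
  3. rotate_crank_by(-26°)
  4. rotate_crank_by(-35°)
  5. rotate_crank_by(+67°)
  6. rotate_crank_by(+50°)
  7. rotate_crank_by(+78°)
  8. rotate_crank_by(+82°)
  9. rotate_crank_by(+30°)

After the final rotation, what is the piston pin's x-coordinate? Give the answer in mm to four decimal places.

284.4464

set_geometry: r = 33 mm, L = 290 mm, e = 14 mm; θ ← 0°
rotate_crank_by(+21°): θ ← 0° +21° = 21°
rotate_crank_by(-26°): θ ← 21° -26° = -5°
rotate_crank_by(-35°): θ ← -5° -35° = -40°
rotate_crank_by(+67°): θ ← -40° +67° = 27°
rotate_crank_by(+50°): θ ← 27° +50° = 77°
rotate_crank_by(+78°): θ ← 77° +78° = 155°
rotate_crank_by(+82°): θ ← 155° +82° = 237°
rotate_crank_by(+30°): θ ← 237° +30° = 267°
crank pin P = (r cos θ, r sin θ) = (-1.727087, -32.954775)
h = r sin θ − e = -32.954775 − 14 = -46.954775
x = r cos θ + √(L² − h²) = -1.727087 + √(84100.0 − 2204.7509) = -1.727087 + 286.173460 = 284.446373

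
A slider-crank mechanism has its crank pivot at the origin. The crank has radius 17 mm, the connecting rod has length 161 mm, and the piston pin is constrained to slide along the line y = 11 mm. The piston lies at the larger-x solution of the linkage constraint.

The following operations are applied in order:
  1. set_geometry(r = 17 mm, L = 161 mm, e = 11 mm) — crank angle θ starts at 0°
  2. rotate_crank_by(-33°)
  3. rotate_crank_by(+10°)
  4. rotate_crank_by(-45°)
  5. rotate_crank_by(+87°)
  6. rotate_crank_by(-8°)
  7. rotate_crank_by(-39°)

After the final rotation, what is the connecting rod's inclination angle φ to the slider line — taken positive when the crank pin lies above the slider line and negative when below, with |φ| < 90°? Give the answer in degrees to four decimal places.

-6.7706

set_geometry: r = 17 mm, L = 161 mm, e = 11 mm; θ ← 0°
rotate_crank_by(-33°): θ ← 0° -33° = -33°
rotate_crank_by(+10°): θ ← -33° +10° = -23°
rotate_crank_by(-45°): θ ← -23° -45° = -68°
rotate_crank_by(+87°): θ ← -68° +87° = 19°
rotate_crank_by(-8°): θ ← 19° -8° = 11°
rotate_crank_by(-39°): θ ← 11° -39° = -28°
crank pin P = (r cos θ, r sin θ) = (15.010109, -7.981017)
h = r sin θ − e = -7.981017 − 11 = -18.981017
sin φ = h / L = -18.981017 / 161 = -0.11789451
φ = arcsin(-0.11789451) = -6.770604°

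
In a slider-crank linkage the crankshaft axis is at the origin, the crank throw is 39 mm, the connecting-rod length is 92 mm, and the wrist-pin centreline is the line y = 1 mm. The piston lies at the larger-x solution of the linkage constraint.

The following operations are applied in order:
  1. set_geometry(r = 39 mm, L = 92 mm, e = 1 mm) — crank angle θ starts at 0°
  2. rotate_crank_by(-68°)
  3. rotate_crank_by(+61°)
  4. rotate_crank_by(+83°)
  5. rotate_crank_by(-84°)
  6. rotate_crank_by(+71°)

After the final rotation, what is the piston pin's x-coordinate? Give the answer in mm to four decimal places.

103.2918

set_geometry: r = 39 mm, L = 92 mm, e = 1 mm; θ ← 0°
rotate_crank_by(-68°): θ ← 0° -68° = -68°
rotate_crank_by(+61°): θ ← -68° +61° = -7°
rotate_crank_by(+83°): θ ← -7° +83° = 76°
rotate_crank_by(-84°): θ ← 76° -84° = -8°
rotate_crank_by(+71°): θ ← -8° +71° = 63°
crank pin P = (r cos θ, r sin θ) = (17.705629, 34.749254)
h = r sin θ − e = 34.749254 − 1 = 33.749254
x = r cos θ + √(L² − h²) = 17.705629 + √(8464.0 − 1139.0122) = 17.705629 + 85.586143 = 103.291772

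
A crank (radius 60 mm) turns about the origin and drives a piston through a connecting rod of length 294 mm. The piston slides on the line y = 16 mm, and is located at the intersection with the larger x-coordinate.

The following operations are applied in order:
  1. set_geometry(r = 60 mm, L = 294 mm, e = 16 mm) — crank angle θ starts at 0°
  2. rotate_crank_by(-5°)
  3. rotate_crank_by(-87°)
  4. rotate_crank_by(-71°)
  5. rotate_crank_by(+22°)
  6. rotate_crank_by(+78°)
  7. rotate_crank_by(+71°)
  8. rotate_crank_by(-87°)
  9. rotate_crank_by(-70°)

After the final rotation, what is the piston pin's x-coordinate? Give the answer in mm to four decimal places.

set_geometry: r = 60 mm, L = 294 mm, e = 16 mm; θ ← 0°
rotate_crank_by(-5°): θ ← 0° -5° = -5°
rotate_crank_by(-87°): θ ← -5° -87° = -92°
rotate_crank_by(-71°): θ ← -92° -71° = -163°
rotate_crank_by(+22°): θ ← -163° +22° = -141°
rotate_crank_by(+78°): θ ← -141° +78° = -63°
rotate_crank_by(+71°): θ ← -63° +71° = 8°
rotate_crank_by(-87°): θ ← 8° -87° = -79°
rotate_crank_by(-70°): θ ← -79° -70° = -149°
crank pin P = (r cos θ, r sin θ) = (-51.430038, -30.902284)
h = r sin θ − e = -30.902284 − 16 = -46.902284
x = r cos θ + √(L² − h²) = -51.430038 + √(86436.0 − 2199.8243) = -51.430038 + 290.234691 = 238.804653

238.8047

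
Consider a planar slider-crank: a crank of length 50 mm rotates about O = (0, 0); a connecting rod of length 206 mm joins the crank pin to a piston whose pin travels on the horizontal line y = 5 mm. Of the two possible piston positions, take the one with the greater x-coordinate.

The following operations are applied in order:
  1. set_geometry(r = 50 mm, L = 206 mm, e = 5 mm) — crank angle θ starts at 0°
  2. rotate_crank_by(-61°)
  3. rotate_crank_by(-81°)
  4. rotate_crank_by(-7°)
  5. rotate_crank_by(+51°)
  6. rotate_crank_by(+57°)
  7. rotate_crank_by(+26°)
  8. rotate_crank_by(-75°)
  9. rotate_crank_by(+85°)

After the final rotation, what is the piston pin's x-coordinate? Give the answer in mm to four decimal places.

255.5971

set_geometry: r = 50 mm, L = 206 mm, e = 5 mm; θ ← 0°
rotate_crank_by(-61°): θ ← 0° -61° = -61°
rotate_crank_by(-81°): θ ← -61° -81° = -142°
rotate_crank_by(-7°): θ ← -142° -7° = -149°
rotate_crank_by(+51°): θ ← -149° +51° = -98°
rotate_crank_by(+57°): θ ← -98° +57° = -41°
rotate_crank_by(+26°): θ ← -41° +26° = -15°
rotate_crank_by(-75°): θ ← -15° -75° = -90°
rotate_crank_by(+85°): θ ← -90° +85° = -5°
crank pin P = (r cos θ, r sin θ) = (49.809735, -4.357787)
h = r sin θ − e = -4.357787 − 5 = -9.357787
x = r cos θ + √(L² − h²) = 49.809735 + √(42436.0 − 87.5682) = 49.809735 + 205.787346 = 255.597081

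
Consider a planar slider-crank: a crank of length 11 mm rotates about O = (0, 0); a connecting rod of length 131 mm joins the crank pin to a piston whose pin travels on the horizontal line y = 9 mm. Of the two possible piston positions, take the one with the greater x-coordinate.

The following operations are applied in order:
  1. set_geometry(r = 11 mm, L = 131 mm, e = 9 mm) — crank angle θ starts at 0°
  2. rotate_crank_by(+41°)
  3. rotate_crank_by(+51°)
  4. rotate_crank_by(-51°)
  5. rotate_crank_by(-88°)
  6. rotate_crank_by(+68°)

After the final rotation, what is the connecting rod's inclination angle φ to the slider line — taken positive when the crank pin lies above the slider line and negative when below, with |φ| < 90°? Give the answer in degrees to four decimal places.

set_geometry: r = 11 mm, L = 131 mm, e = 9 mm; θ ← 0°
rotate_crank_by(+41°): θ ← 0° +41° = 41°
rotate_crank_by(+51°): θ ← 41° +51° = 92°
rotate_crank_by(-51°): θ ← 92° -51° = 41°
rotate_crank_by(-88°): θ ← 41° -88° = -47°
rotate_crank_by(+68°): θ ← -47° +68° = 21°
crank pin P = (r cos θ, r sin θ) = (10.269385, 3.942047)
h = r sin θ − e = 3.942047 − 9 = -5.057953
sin φ = h / L = -5.057953 / 131 = -0.03861032
φ = arcsin(-0.03861032) = -2.212759°

-2.2128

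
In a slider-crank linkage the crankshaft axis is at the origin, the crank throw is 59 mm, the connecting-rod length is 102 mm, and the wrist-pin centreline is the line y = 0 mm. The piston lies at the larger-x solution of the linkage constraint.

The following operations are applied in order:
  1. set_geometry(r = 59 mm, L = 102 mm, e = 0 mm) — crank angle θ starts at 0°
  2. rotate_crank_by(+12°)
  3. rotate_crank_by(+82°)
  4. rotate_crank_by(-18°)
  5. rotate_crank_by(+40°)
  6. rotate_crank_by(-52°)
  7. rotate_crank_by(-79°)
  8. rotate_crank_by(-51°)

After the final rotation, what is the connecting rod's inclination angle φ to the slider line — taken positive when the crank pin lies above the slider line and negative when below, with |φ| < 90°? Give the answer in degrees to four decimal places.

set_geometry: r = 59 mm, L = 102 mm, e = 0 mm; θ ← 0°
rotate_crank_by(+12°): θ ← 0° +12° = 12°
rotate_crank_by(+82°): θ ← 12° +82° = 94°
rotate_crank_by(-18°): θ ← 94° -18° = 76°
rotate_crank_by(+40°): θ ← 76° +40° = 116°
rotate_crank_by(-52°): θ ← 116° -52° = 64°
rotate_crank_by(-79°): θ ← 64° -79° = -15°
rotate_crank_by(-51°): θ ← -15° -51° = -66°
crank pin P = (r cos θ, r sin θ) = (23.997462, -53.899182)
h = r sin θ − e = -53.899182 − 0 = -53.899182
sin φ = h / L = -53.899182 / 102 = -0.52842335
φ = arcsin(-0.52842335) = -31.898989°

-31.8990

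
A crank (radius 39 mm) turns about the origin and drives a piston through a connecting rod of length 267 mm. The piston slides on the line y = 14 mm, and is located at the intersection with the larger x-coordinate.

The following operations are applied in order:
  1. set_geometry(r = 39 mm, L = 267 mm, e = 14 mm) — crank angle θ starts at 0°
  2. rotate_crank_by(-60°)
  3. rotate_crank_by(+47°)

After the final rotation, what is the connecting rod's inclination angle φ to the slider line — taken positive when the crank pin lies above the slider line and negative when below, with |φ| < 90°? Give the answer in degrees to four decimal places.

-4.8928

set_geometry: r = 39 mm, L = 267 mm, e = 14 mm; θ ← 0°
rotate_crank_by(-60°): θ ← 0° -60° = -60°
rotate_crank_by(+47°): θ ← -60° +47° = -13°
crank pin P = (r cos θ, r sin θ) = (38.000433, -8.773091)
h = r sin θ − e = -8.773091 − 14 = -22.773091
sin φ = h / L = -22.773091 / 267 = -0.08529248
φ = arcsin(-0.08529248) = -4.892844°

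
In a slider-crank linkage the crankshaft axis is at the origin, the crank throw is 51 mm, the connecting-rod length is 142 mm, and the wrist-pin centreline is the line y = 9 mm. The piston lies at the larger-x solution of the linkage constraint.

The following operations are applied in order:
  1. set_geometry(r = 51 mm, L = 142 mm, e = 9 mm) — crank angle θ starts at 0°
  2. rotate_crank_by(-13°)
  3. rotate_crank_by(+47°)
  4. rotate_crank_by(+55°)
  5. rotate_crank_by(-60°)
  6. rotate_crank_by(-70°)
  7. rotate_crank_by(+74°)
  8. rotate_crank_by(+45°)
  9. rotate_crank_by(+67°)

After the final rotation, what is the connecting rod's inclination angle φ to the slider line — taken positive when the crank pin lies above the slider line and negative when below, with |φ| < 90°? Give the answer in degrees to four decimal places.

8.1996

set_geometry: r = 51 mm, L = 142 mm, e = 9 mm; θ ← 0°
rotate_crank_by(-13°): θ ← 0° -13° = -13°
rotate_crank_by(+47°): θ ← -13° +47° = 34°
rotate_crank_by(+55°): θ ← 34° +55° = 89°
rotate_crank_by(-60°): θ ← 89° -60° = 29°
rotate_crank_by(-70°): θ ← 29° -70° = -41°
rotate_crank_by(+74°): θ ← -41° +74° = 33°
rotate_crank_by(+45°): θ ← 33° +45° = 78°
rotate_crank_by(+67°): θ ← 78° +67° = 145°
crank pin P = (r cos θ, r sin θ) = (-41.776754, 29.252398)
h = r sin θ − e = 29.252398 − 9 = 20.252398
sin φ = h / L = 20.252398 / 142 = 0.14262252
φ = arcsin(0.14262252) = 8.199629°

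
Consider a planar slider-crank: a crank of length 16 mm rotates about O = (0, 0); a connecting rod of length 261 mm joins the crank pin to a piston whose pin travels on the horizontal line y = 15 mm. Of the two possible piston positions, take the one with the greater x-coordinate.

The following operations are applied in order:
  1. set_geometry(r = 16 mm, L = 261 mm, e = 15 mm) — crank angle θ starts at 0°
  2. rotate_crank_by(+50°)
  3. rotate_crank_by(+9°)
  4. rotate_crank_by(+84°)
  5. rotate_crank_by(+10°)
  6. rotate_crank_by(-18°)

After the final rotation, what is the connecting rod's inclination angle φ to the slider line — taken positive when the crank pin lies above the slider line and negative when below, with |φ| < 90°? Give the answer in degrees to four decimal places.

set_geometry: r = 16 mm, L = 261 mm, e = 15 mm; θ ← 0°
rotate_crank_by(+50°): θ ← 0° +50° = 50°
rotate_crank_by(+9°): θ ← 50° +9° = 59°
rotate_crank_by(+84°): θ ← 59° +84° = 143°
rotate_crank_by(+10°): θ ← 143° +10° = 153°
rotate_crank_by(-18°): θ ← 153° -18° = 135°
crank pin P = (r cos θ, r sin θ) = (-11.313708, 11.313708)
h = r sin θ − e = 11.313708 − 15 = -3.686292
sin φ = h / L = -3.686292 / 261 = -0.01412372
φ = arcsin(-0.01412372) = -0.809257°

-0.8093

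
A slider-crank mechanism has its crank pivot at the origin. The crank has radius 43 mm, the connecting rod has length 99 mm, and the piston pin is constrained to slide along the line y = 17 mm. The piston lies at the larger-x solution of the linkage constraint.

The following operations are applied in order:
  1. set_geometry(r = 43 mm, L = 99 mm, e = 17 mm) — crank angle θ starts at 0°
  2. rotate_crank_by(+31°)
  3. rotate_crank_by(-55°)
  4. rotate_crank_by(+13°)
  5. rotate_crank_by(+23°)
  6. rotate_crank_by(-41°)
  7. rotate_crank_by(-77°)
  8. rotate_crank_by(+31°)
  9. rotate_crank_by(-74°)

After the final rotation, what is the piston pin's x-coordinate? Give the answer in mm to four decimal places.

set_geometry: r = 43 mm, L = 99 mm, e = 17 mm; θ ← 0°
rotate_crank_by(+31°): θ ← 0° +31° = 31°
rotate_crank_by(-55°): θ ← 31° -55° = -24°
rotate_crank_by(+13°): θ ← -24° +13° = -11°
rotate_crank_by(+23°): θ ← -11° +23° = 12°
rotate_crank_by(-41°): θ ← 12° -41° = -29°
rotate_crank_by(-77°): θ ← -29° -77° = -106°
rotate_crank_by(+31°): θ ← -106° +31° = -75°
rotate_crank_by(-74°): θ ← -75° -74° = -149°
crank pin P = (r cos θ, r sin θ) = (-36.858194, -22.146637)
h = r sin θ − e = -22.146637 − 17 = -39.146637
x = r cos θ + √(L² − h²) = -36.858194 + √(9801.0 − 1532.4592) = -36.858194 + 90.931517 = 54.073323

54.0733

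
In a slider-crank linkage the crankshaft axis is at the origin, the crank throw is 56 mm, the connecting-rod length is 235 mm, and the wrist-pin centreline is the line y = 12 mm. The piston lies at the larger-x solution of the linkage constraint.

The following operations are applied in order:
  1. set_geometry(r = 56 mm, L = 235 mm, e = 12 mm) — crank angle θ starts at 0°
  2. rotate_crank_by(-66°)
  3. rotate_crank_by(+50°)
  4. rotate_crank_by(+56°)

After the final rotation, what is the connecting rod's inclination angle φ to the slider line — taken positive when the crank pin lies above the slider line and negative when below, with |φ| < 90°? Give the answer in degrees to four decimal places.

set_geometry: r = 56 mm, L = 235 mm, e = 12 mm; θ ← 0°
rotate_crank_by(-66°): θ ← 0° -66° = -66°
rotate_crank_by(+50°): θ ← -66° +50° = -16°
rotate_crank_by(+56°): θ ← -16° +56° = 40°
crank pin P = (r cos θ, r sin θ) = (42.898489, 35.996106)
h = r sin θ − e = 35.996106 − 12 = 23.996106
sin φ = h / L = 23.996106 / 235 = 0.10211109
φ = arcsin(0.10211109) = 5.860749°

5.8607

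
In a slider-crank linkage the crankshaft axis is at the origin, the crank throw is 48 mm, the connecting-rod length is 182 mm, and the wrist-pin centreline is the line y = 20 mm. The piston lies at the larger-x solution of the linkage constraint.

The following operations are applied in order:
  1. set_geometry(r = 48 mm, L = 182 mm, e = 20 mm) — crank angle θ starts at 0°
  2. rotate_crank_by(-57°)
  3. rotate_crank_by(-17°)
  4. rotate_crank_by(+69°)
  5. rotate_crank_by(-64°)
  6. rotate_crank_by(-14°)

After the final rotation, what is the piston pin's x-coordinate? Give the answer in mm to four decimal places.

set_geometry: r = 48 mm, L = 182 mm, e = 20 mm; θ ← 0°
rotate_crank_by(-57°): θ ← 0° -57° = -57°
rotate_crank_by(-17°): θ ← -57° -17° = -74°
rotate_crank_by(+69°): θ ← -74° +69° = -5°
rotate_crank_by(-64°): θ ← -5° -64° = -69°
rotate_crank_by(-14°): θ ← -69° -14° = -83°
crank pin P = (r cos θ, r sin θ) = (5.849728, -47.642215)
h = r sin θ − e = -47.642215 − 20 = -67.642215
x = r cos θ + √(L² − h²) = 5.849728 + √(33124.0 − 4575.4693) = 5.849728 + 168.963105 = 174.812833

174.8128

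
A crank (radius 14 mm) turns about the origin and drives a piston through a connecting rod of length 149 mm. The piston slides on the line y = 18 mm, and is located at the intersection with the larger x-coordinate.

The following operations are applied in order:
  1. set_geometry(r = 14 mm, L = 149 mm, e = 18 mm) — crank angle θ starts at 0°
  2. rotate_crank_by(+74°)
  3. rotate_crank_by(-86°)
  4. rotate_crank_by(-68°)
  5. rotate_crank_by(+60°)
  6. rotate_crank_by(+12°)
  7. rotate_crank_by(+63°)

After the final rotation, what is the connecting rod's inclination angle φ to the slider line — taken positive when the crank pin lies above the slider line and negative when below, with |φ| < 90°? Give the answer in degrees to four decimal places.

-2.5125

set_geometry: r = 14 mm, L = 149 mm, e = 18 mm; θ ← 0°
rotate_crank_by(+74°): θ ← 0° +74° = 74°
rotate_crank_by(-86°): θ ← 74° -86° = -12°
rotate_crank_by(-68°): θ ← -12° -68° = -80°
rotate_crank_by(+60°): θ ← -80° +60° = -20°
rotate_crank_by(+12°): θ ← -20° +12° = -8°
rotate_crank_by(+63°): θ ← -8° +63° = 55°
crank pin P = (r cos θ, r sin θ) = (8.030070, 11.468129)
h = r sin θ − e = 11.468129 − 18 = -6.531871
sin φ = h / L = -6.531871 / 149 = -0.04383806
φ = arcsin(-0.04383806) = -2.512541°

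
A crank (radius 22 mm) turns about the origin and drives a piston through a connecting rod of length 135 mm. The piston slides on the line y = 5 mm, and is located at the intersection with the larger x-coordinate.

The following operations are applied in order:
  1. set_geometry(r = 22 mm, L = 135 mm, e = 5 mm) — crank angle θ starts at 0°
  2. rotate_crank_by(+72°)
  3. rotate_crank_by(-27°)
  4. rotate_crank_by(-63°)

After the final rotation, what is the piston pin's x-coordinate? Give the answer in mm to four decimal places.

155.4067

set_geometry: r = 22 mm, L = 135 mm, e = 5 mm; θ ← 0°
rotate_crank_by(+72°): θ ← 0° +72° = 72°
rotate_crank_by(-27°): θ ← 72° -27° = 45°
rotate_crank_by(-63°): θ ← 45° -63° = -18°
crank pin P = (r cos θ, r sin θ) = (20.923243, -6.798374)
h = r sin θ − e = -6.798374 − 5 = -11.798374
x = r cos θ + √(L² − h²) = 20.923243 + √(18225.0 − 139.2016) = 20.923243 + 134.483450 = 155.406694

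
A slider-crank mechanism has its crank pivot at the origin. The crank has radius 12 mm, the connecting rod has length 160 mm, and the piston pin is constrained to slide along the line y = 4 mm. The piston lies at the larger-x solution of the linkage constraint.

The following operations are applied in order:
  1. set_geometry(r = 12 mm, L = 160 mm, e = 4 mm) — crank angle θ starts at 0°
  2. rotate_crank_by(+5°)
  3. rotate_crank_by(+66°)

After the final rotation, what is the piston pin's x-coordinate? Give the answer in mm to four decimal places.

set_geometry: r = 12 mm, L = 160 mm, e = 4 mm; θ ← 0°
rotate_crank_by(+5°): θ ← 0° +5° = 5°
rotate_crank_by(+66°): θ ← 5° +66° = 71°
crank pin P = (r cos θ, r sin θ) = (3.906818, 11.346223)
h = r sin θ − e = 11.346223 − 4 = 7.346223
x = r cos θ + √(L² − h²) = 3.906818 + √(25600.0 − 53.9670) = 3.906818 + 159.831264 = 163.738082

163.7381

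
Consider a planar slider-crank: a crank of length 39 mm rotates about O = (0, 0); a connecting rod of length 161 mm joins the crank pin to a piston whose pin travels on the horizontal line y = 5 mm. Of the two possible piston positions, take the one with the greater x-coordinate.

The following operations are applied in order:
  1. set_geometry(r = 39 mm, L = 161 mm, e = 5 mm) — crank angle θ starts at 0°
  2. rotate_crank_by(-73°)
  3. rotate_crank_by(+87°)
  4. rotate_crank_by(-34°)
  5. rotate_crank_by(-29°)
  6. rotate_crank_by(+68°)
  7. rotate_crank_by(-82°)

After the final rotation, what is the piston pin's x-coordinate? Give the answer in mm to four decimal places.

173.7216

set_geometry: r = 39 mm, L = 161 mm, e = 5 mm; θ ← 0°
rotate_crank_by(-73°): θ ← 0° -73° = -73°
rotate_crank_by(+87°): θ ← -73° +87° = 14°
rotate_crank_by(-34°): θ ← 14° -34° = -20°
rotate_crank_by(-29°): θ ← -20° -29° = -49°
rotate_crank_by(+68°): θ ← -49° +68° = 19°
rotate_crank_by(-82°): θ ← 19° -82° = -63°
crank pin P = (r cos θ, r sin θ) = (17.705629, -34.749254)
h = r sin θ − e = -34.749254 − 5 = -39.749254
x = r cos θ + √(L² − h²) = 17.705629 + √(25921.0 − 1580.0032) = 17.705629 + 156.016014 = 173.721644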